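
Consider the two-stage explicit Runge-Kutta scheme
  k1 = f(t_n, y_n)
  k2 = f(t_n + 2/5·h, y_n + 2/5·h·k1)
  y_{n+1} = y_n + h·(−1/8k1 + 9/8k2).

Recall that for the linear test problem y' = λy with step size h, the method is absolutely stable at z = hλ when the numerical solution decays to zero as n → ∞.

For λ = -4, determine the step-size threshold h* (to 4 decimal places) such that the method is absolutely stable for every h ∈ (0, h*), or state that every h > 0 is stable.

With y'=λy (z=hλ):
  k1=λy_n ⇒ h·k1=z·y_n;  k2=λ(1+2/5z)y_n ⇒ h·k2=z(1+2/5z)y_n
  y_{n+1}/y_n = 1 − 1/8z + 9/8z(1+2/5z) = 1 + z + 9/20z²
  Hence R(z) = 1 + z + 9/20z².

Boundary: |R(x)|=1, x<0.
x=-0.84: |R|=0.4775
R=1: x+9/20x²=0 ⇒ x=−20/9=-2.2222; min R=1−1/(4·9/20)=0.4444>−1
Confirm numerically:
  x=-1.545: |R|=0.52916 <1
  x=-1.398: |R|=0.48148 <1
  x=-1.233: |R|=0.45113 <1
  x=-0.947: |R|=0.45656 <1
  x=-2.586: |R|=1.42333 >1
  x=-2.328: |R|=1.11081 >1
Stable set (-2.2222, 0).

(-2.2222,0); λ=-4 ⇒ h* = (20/9)/4 = 0.5556.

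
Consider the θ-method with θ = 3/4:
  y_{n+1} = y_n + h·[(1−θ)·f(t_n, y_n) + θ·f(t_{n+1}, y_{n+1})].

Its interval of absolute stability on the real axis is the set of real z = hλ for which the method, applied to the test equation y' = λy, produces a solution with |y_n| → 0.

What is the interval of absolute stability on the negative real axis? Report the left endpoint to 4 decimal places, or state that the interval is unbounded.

Test eqn y'=λy, z=hλ:
  y_{n+1} = y_n + z·[1/4·y_n + 3/4·y_{n+1}] ⇒ (1 − 3/4z)y_{n+1} = (1 + 1/4z)y_n
  R(z) = (1 + 1/4z)/(1 − 3/4z).

Find x<0 with |R(x)|<1.
x=-1.33: |R|=0.3342
x=-2: |R|=0.2000
x=-10: |R|=0.1765
x=-100: |R|=0.3158
θ=3/4≥1/2 ⇒ |1+1/4x|<|1−3/4x| ∀x<0 ⇒ unbounded interval.

interval (−∞, 0).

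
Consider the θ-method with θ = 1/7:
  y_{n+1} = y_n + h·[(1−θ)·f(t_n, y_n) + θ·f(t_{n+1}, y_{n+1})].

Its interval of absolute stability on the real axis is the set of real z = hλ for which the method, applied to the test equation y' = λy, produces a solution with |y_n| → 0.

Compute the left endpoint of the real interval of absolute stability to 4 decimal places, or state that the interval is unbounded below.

Test eqn y'=λy, z=hλ:
  y_{n+1} = y_n + z·[6/7·y_n + 1/7·y_{n+1}] ⇒ (1 − 1/7z)y_{n+1} = (1 + 6/7z)y_n
  R(z) = (1 + 6/7z)/(1 − 1/7z).

Find x<0 with |R(x)|<1.
x=-1.76: |R|=0.4064
R=−1: 1+6/7x = −1+1/7x ⇒ -5/7x=2 ⇒ x=2/(-5/7)=-2.8000
Confirm numerically:
  x=-2.757: |R|=0.97796 <1
  x=-2.222: |R|=0.68662 <1
  x=-1.948: |R|=0.52392 <1
  x=-1.520: |R|=0.24883 <1
  x=-3.122: |R|=1.15906 >1
  x=-2.882: |R|=1.04149 >1
Interval (-2.8000, 0).

z* = -2.8000.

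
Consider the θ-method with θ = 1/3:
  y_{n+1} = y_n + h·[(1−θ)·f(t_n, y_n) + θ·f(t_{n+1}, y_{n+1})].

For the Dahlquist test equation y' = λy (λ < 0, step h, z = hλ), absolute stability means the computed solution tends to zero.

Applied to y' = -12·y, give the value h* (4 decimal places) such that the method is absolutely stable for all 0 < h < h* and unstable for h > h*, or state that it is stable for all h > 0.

Set f=λy, z=hλ:
  y_{n+1} = y_n + z·[2/3·y_n + 1/3·y_{n+1}] ⇒ (1 − 1/3z)y_{n+1} = (1 + 2/3z)y_n
  Hence R(z) = (1 + 2/3z)/(1 − 1/3z).

Find x<0 with |R(x)|<1.
x=-0.43: |R|=0.6239
R=−1: 1+2/3x = −1+1/3x ⇒ -1/3x=2 ⇒ x=2/(-1/3)=-6.0000
Confirm numerically:
  x=-5.926: |R|=0.99171 <1
  x=-3.087: |R|=0.52144 <1
  x=-2.615: |R|=0.39715 <1
  x=-2.534: |R|=0.37369 <1
  x=-6.387: |R|=1.04123 >1
  x=-6.281: |R|=1.03028 >1
  x=-6.043: |R|=1.00476 >1
So |R|<1 on (-6.0000, 0).

(-6.0000,0); λ=-12 ⇒ h* = (6)/12 = 0.5000.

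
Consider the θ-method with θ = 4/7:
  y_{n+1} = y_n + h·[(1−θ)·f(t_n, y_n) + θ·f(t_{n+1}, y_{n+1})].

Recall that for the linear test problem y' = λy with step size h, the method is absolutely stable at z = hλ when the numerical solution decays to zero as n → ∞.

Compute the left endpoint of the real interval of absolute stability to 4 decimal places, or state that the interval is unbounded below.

On y'=λy, z=hλ:
  y_{n+1} = y_n + z·[3/7·y_n + 4/7·y_{n+1}] ⇒ (1 − 4/7z)y_{n+1} = (1 + 3/7z)y_n
  R(z) = (1 + 3/7z)/(1 − 4/7z).

Boundary: |R(x)|=1, x<0.
x=-0.38: |R|=0.6878
x=-2: |R|=0.0667
x=-10: |R|=0.4894
x=-100: |R|=0.7199
θ=4/7≥1/2 ⇒ |1+3/7x|<|1−4/7x| ∀x<0 ⇒ interval (−∞,0).

interval (−∞, 0).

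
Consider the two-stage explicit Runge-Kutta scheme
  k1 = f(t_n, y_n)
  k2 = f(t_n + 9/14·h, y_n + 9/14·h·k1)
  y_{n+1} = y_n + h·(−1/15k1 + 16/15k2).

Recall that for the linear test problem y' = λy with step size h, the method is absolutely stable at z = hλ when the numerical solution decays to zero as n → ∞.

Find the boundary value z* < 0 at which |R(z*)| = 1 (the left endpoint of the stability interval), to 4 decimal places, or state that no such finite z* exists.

With y'=λy (z=hλ):
  k1=λy_n ⇒ h·k1=z·y_n;  k2=λ(1+9/14z)y_n ⇒ h·k2=z(1+9/14z)y_n
  y_{n+1}/y_n = 1 − 1/15z + 16/15z(1+9/14z) = 1 + z + 24/35z²
  R(z) = 1 + z + 24/35z².

Find x<0 with |R(x)|<1.
x=-1.74: |R|=1.3361
R=1: x+24/35x²=0 ⇒ x=−35/24=-1.4583; min R=1−1/(4·24/35)=0.6354>−1
Confirm numerically:
  x=-1.292: |R|=0.85264 <1
  x=-0.662: |R|=0.63851 <1
  x=-0.608: |R|=0.64548 <1
  x=-1.741: |R|=1.33746 >1
  x=-1.685: |R|=1.26190 >1
Stable set (-1.4583, 0).

z* = -1.4583.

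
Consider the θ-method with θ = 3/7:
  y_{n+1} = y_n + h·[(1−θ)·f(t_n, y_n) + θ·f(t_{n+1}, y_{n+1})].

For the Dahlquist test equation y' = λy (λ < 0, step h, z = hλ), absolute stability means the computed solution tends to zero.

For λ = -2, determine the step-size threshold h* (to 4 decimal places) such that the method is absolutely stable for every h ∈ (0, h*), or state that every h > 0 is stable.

With y'=λy (z=hλ):
  y_{n+1} = y_n + z·[4/7·y_n + 3/7·y_{n+1}] ⇒ (1 − 3/7z)y_{n+1} = (1 + 4/7z)y_n
  Hence R(z) = (1 + 4/7z)/(1 − 3/7z).

Need |R(x)|<1, x<0.
x=-1.08: |R|=0.2617
R=−1: 1+4/7x = −1+3/7x ⇒ -1/7x=2 ⇒ x=2/(-1/7)=-14.0000
Confirm numerically:
  x=-13.851: |R|=0.99693 <1
  x=-13.302: |R|=0.98512 <1
  x=-8.443: |R|=0.82811 <1
  x=-14.347: |R|=1.00693 >1
  x=-14.164: |R|=1.00331 >1
  x=-14.075: |R|=1.00152 >1
So |R|<1 on (-14.0000, 0).

(-14.0000,0); λ=-2 ⇒ h* = (14)/2 = 7.0000.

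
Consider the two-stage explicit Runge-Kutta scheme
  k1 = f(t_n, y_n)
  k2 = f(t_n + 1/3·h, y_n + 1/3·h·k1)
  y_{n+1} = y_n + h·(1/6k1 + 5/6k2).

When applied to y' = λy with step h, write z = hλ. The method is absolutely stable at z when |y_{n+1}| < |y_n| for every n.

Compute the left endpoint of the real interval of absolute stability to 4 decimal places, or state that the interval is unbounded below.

z* = -3.6000.

With y'=λy (z=hλ):
  k1=λy_n ⇒ h·k1=z·y_n;  k2=λ(1+1/3z)y_n ⇒ h·k2=z(1+1/3z)y_n
  y_{n+1}/y_n = 1 + 1/6z + 5/6z(1+1/3z) = 1 + z + 5/18z²
  R(z) = 1 + z + 5/18z².

Find x<0 with |R(x)|<1.
x=-1.77: |R|=0.1003
R=1: x+5/18x²=0 ⇒ x=−18/5=-3.6000; min R=1−1/(4·5/18)=0.1000>−1
Confirm numerically:
  x=-2.018: |R|=0.11320 <1
  x=-1.885: |R|=0.10201 <1
  x=-1.853: |R|=0.10078 <1
  x=-3.924: |R|=1.35316 >1
  x=-3.842: |R|=1.25827 >1
  x=-3.708: |R|=1.11124 >1
Stable set (-3.6000, 0).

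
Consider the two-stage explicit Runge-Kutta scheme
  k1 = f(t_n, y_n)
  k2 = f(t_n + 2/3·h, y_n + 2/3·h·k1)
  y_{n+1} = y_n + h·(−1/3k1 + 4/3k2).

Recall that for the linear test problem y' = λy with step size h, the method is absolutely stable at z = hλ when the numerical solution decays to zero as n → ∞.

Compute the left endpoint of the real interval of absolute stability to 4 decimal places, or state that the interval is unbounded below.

z* = -1.1250.

On y'=λy, z=hλ:
  k1=λy_n ⇒ h·k1=z·y_n;  k2=λ(1+2/3z)y_n ⇒ h·k2=z(1+2/3z)y_n
  y_{n+1}/y_n = 1 − 1/3z + 4/3z(1+2/3z) = 1 + z + 8/9z²
  Hence R(z) = 1 + z + 8/9z².

Need |R(x)|<1, x<0.
x=-1.49: |R|=1.4834
R=1: x+8/9x²=0 ⇒ x=−9/8=-1.1250; min R=1−1/(4·8/9)=0.7188>−1
Confirm numerically:
  x=-0.981: |R|=0.87443 <1
  x=-0.949: |R|=0.85153 <1
  x=-0.798: |R|=0.76805 <1
  x=-1.561: |R|=1.60497 >1
  x=-1.362: |R|=1.28693 >1
Interval (-1.1250, 0).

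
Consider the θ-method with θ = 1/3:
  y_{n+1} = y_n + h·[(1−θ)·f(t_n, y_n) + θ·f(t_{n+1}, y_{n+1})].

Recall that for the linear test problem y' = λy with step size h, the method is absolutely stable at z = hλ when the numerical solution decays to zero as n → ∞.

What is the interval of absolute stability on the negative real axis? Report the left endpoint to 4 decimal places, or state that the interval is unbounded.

Set f=λy, z=hλ:
  y_{n+1} = y_n + z·[2/3·y_n + 1/3·y_{n+1}] ⇒ (1 − 1/3z)y_{n+1} = (1 + 2/3z)y_n
  R(z) = (1 + 2/3z)/(1 − 1/3z).

Solve |R(x)|<1 on ℝ⁻.
x=-1.74: |R|=0.1013
R=−1: 1+2/3x = −1+1/3x ⇒ -1/3x=2 ⇒ x=2/(-1/3)=-6.0000
Confirm numerically:
  x=-5.765: |R|=0.97319 <1
  x=-5.522: |R|=0.94391 <1
  x=-5.088: |R|=0.88724 <1
  x=-2.845: |R|=0.46022 <1
  x=-6.343: |R|=1.03671 >1
  x=-6.177: |R|=1.01929 >1
  x=-6.168: |R|=1.01832 >1
Stable set (-6.0000, 0).

(-6.0000, 0).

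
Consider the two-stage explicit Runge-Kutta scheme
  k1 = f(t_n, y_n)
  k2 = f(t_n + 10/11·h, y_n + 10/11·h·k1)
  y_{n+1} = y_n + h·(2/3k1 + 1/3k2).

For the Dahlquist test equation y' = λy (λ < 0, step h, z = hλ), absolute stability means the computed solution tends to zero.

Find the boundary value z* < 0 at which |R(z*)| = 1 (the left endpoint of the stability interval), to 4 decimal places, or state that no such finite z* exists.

left endpoint -3.3000.

With y'=λy (z=hλ):
  k1=λy_n ⇒ h·k1=z·y_n;  k2=λ(1+10/11z)y_n ⇒ h·k2=z(1+10/11z)y_n
  y_{n+1}/y_n = 1 + 2/3z + 1/3z(1+10/11z) = 1 + z + 10/33z²
  ⇒ R(z) = 1 + z + 10/33z².

Find x<0 with |R(x)|<1.
x=-0.79: |R|=0.3991
R=1: x+10/33x²=0 ⇒ x=−33/10=-3.3000; min R=1−1/(4·10/33)=0.1750>−1
Confirm numerically:
  x=-2.708: |R|=0.51420 <1
  x=-2.044: |R|=0.22204 <1
  x=-1.321: |R|=0.20780 <1
  x=-3.753: |R|=1.51518 >1
  x=-3.416: |R|=1.12008 >1
Stable set (-3.3000, 0).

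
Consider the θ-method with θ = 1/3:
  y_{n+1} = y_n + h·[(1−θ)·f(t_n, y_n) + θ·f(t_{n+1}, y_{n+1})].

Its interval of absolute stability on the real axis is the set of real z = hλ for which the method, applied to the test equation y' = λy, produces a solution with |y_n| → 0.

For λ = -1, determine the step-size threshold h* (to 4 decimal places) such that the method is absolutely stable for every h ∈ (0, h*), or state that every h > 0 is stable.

With y'=λy (z=hλ):
  y_{n+1} = y_n + z·[2/3·y_n + 1/3·y_{n+1}] ⇒ (1 − 1/3z)y_{n+1} = (1 + 2/3z)y_n
  so R(z) = (1 + 2/3z)/(1 − 1/3z).

Need |R(x)|<1, x<0.
x=-0.91: |R|=0.3018
R=−1: 1+2/3x = −1+1/3x ⇒ -1/3x=2 ⇒ x=2/(-1/3)=-6.0000
Confirm numerically:
  x=-4.580: |R|=0.81266 <1
  x=-2.711: |R|=0.42409 <1
  x=-2.550: |R|=0.37838 <1
  x=-6.369: |R|=1.03939 >1
  x=-6.255: |R|=1.02755 >1
Interval (-6.0000, 0).

(-6.0000,0); λ=-1 ⇒ h* = (6)/1 = 6.0000.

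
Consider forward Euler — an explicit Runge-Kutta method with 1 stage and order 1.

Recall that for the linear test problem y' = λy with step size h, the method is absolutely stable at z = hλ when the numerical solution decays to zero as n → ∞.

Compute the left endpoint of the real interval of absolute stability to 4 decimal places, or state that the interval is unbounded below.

Test eqn y'=λy, z=hλ:
  order 1, 1-stage ⇒ R(z)=1+z
  (e.g. R(-0.65)=0.35000, |R|=0.35000)

Boundary: |R(x)|=1, x<0.
x=-0.65: |R|=0.3500
|R(-2.16)|=1.1600 |R(-2.11)|=1.1100 |R(-0.54)|=0.4600
Bisect:
  x_lo=-2.5179 |R|=1.5179  x_hi=-0.2912 |R|=0.7088
  mid=-1.40454 |R|=0.40454 →hi
  mid=-1.96121 |R|=0.96121 →hi
  mid=-2.23955 |R|=1.23955 →lo
  mid=-2.10038 |R|=1.10038 →lo
  mid=-2.03080 |R|=1.03080 →lo
  mid=-1.99600 |R|=0.99600 →hi
  mid=-2.01340 |R|=1.01340 →lo
  mid=-2.00470 |R|=1.00470 →lo
  ...
  [-2.00008,-1.99995] ⇒ x*=-2.0000
Stable set (-2.0000, 0).

z* = -2.0000.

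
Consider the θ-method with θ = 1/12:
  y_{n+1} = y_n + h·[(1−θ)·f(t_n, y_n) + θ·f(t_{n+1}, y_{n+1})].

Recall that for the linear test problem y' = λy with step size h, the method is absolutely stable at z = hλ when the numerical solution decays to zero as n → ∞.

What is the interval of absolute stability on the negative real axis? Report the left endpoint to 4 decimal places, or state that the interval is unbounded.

z∈(-2.4000,0).

Set f=λy, z=hλ:
  y_{n+1} = y_n + z·[11/12·y_n + 1/12·y_{n+1}] ⇒ (1 − 1/12z)y_{n+1} = (1 + 11/12z)y_n
  so R(z) = (1 + 11/12z)/(1 − 1/12z).

Boundary: |R(x)|=1, x<0.
x=-0.84: |R|=0.2150
R=−1: 1+11/12x = −1+1/12x ⇒ -5/6x=2 ⇒ x=2/(-5/6)=-2.4000
Confirm numerically:
  x=-1.765: |R|=0.53869 <1
  x=-1.644: |R|=0.44591 <1
  x=-1.555: |R|=0.37661 <1
  x=-1.150: |R|=0.04943 <1
  x=-2.998: |R|=1.39872 >1
  x=-2.910: |R|=1.34205 >1
  x=-2.841: |R|=1.29715 >1
Interval (-2.4000, 0).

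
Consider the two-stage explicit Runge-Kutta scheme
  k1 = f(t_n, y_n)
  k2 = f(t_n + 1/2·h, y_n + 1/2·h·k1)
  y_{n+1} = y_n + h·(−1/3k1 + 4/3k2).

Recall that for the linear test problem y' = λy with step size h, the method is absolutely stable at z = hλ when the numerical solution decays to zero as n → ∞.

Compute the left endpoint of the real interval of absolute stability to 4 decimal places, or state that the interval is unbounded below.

left endpoint -1.5000.

Test eqn y'=λy, z=hλ:
  k1=λy_n ⇒ h·k1=z·y_n;  k2=λ(1+1/2z)y_n ⇒ h·k2=z(1+1/2z)y_n
  y_{n+1}/y_n = 1 − 1/3z + 4/3z(1+1/2z) = 1 + z + 2/3z²
  R(z) = 1 + z + 2/3z².

Solve |R(x)|<1 on ℝ⁻.
x=-1.7: |R|=1.2267
R=1: x+2/3x²=0 ⇒ x=−3/2=-1.5000; min R=1−1/(4·2/3)=0.6250>−1
Confirm numerically:
  x=-1.409: |R|=0.91452 <1
  x=-1.158: |R|=0.73598 <1
  x=-0.862: |R|=0.63336 <1
  x=-0.642: |R|=0.63278 <1
  x=-1.997: |R|=1.66167 >1
  x=-1.737: |R|=1.27445 >1
  x=-1.553: |R|=1.05487 >1
Stable set (-1.5000, 0).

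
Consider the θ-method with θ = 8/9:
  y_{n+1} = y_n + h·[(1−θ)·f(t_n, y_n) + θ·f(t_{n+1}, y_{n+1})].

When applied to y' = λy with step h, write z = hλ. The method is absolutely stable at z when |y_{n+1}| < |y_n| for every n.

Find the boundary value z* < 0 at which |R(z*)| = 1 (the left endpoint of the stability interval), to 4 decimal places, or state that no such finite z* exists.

With y'=λy (z=hλ):
  y_{n+1} = y_n + z·[1/9·y_n + 8/9·y_{n+1}] ⇒ (1 − 8/9z)y_{n+1} = (1 + 1/9z)y_n
  ⇒ R(z) = (1 + 1/9z)/(1 − 8/9z).

Boundary: |R(x)|=1, x<0.
x=-1.52: |R|=0.3535
x=-2: |R|=0.2800
x=-10: |R|=0.0112
x=-100: |R|=0.1125
θ=8/9≥1/2 ⇒ |1+1/9x|<|1−8/9x| ∀x<0 ⇒ unbounded interval.

unbounded; (−∞, 0).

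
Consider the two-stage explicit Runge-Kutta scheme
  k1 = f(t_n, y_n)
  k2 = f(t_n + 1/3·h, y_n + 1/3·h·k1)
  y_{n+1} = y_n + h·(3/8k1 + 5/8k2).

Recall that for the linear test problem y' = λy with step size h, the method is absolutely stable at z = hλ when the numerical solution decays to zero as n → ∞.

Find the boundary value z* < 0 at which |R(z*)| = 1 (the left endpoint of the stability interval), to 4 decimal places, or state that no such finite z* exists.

left endpoint -4.8000.

On y'=λy, z=hλ:
  k1=λy_n ⇒ h·k1=z·y_n;  k2=λ(1+1/3z)y_n ⇒ h·k2=z(1+1/3z)y_n
  y_{n+1}/y_n = 1 + 3/8z + 5/8z(1+1/3z) = 1 + z + 5/24z²
  ⇒ R(z) = 1 + z + 5/24z².

Boundary: |R(x)|=1, x<0.
x=-0.79: |R|=0.3400
R=1: x+5/24x²=0 ⇒ x=−24/5=-4.8000; min R=1−1/(4·5/24)=-0.2000>−1
Confirm numerically:
  x=-4.264: |R|=0.52385 <1
  x=-3.612: |R|=0.10603 <1
  x=-2.258: |R|=0.19580 <1
  x=-2.144: |R|=0.18635 <1
  x=-5.393: |R|=1.66626 >1
  x=-4.937: |R|=1.14091 >1
So |R|<1 on (-4.8000, 0).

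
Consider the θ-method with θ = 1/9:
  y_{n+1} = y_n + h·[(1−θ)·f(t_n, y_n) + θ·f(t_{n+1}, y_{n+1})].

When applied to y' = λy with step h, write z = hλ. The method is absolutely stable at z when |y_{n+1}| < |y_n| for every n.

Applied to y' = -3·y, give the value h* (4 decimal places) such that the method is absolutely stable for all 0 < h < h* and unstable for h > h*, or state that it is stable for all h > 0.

With y'=λy (z=hλ):
  y_{n+1} = y_n + z·[8/9·y_n + 1/9·y_{n+1}] ⇒ (1 − 1/9z)y_{n+1} = (1 + 8/9z)y_n
  Hence R(z) = (1 + 8/9z)/(1 − 1/9z).

Need |R(x)|<1, x<0.
x=-1.76: |R|=0.4721
R=−1: 1+8/9x = −1+1/9x ⇒ -7/9x=2 ⇒ x=2/(-7/9)=-2.5714
Confirm numerically:
  x=-2.375: |R|=0.87912 <1
  x=-2.030: |R|=0.65639 <1
  x=-1.427: |R|=0.23171 <1
  x=-2.861: |R|=1.17090 >1
  x=-2.716: |R|=1.08638 >1
So |R|<1 on (-2.5714, 0).

(-2.5714,0); λ=-3 ⇒ h* = (18/7)/3 = 0.8571.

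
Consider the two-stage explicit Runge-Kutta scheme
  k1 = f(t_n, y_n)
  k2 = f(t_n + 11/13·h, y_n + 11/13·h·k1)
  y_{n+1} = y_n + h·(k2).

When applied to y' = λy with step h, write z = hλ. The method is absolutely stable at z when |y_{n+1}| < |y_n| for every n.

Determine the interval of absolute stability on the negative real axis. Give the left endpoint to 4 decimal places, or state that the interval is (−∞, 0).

(-1.1818, 0).

Set f=λy, z=hλ:
  k1=λy_n ⇒ h·k1=z·y_n;  k2=λ(1+11/13z)y_n ⇒ h·k2=z(1+11/13z)y_n
  y_{n+1}/y_n = 1 + z(1+11/13z) = 1 + z + 11/13z²
  so R(z) = 1 + z + 11/13z².

Find x<0 with |R(x)|<1.
x=-1.35: |R|=1.1921
R=1: x+11/13x²=0 ⇒ x=−13/11=-1.1818; min R=1−1/(4·11/13)=0.7045>−1
Confirm numerically:
  x=-1.112: |R|=0.93431 <1
  x=-0.709: |R|=0.71635 <1
  x=-0.567: |R|=0.70503 <1
  x=-1.615: |R|=1.59196 >1
  x=-1.598: |R|=1.56274 >1
  x=-1.475: |R|=1.36591 >1
Interval (-1.1818, 0).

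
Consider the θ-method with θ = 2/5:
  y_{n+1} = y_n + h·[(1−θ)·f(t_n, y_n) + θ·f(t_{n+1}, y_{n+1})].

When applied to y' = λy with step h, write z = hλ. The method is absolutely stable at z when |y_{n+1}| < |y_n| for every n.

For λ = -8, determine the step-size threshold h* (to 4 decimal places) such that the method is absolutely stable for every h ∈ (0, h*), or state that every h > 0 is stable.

(-10.0000,0); λ=-8 ⇒ h* = (10)/8 = 1.2500.

Set f=λy, z=hλ:
  y_{n+1} = y_n + z·[3/5·y_n + 2/5·y_{n+1}] ⇒ (1 − 2/5z)y_{n+1} = (1 + 3/5z)y_n
  ⇒ R(z) = (1 + 3/5z)/(1 − 2/5z).

Find x<0 with |R(x)|<1.
x=-0.33: |R|=0.7085
R=−1: 1+3/5x = −1+2/5x ⇒ -1/5x=2 ⇒ x=2/(-1/5)=-10.0000
Confirm numerically:
  x=-6.758: |R|=0.82491 <1
  x=-5.990: |R|=0.76384 <1
  x=-5.012: |R|=0.66800 <1
  x=-10.357: |R|=1.01388 >1
  x=-10.224: |R|=1.00880 >1
Interval (-10.0000, 0).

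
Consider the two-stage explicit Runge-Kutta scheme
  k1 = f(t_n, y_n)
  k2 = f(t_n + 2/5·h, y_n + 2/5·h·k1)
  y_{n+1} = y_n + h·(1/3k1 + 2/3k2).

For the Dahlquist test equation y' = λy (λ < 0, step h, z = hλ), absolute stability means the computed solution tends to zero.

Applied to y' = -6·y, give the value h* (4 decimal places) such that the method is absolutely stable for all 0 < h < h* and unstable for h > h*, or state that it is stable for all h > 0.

Test eqn y'=λy, z=hλ:
  k1=λy_n ⇒ h·k1=z·y_n;  k2=λ(1+2/5z)y_n ⇒ h·k2=z(1+2/5z)y_n
  y_{n+1}/y_n = 1 + 1/3z + 2/3z(1+2/5z) = 1 + z + 4/15z²
  Hence R(z) = 1 + z + 4/15z².

Solve |R(x)|<1 on ℝ⁻.
x=-0.65: |R|=0.4627
R=1: x+4/15x²=0 ⇒ x=−15/4=-3.7500; min R=1−1/(4·4/15)=0.0625>−1
Confirm numerically:
  x=-3.079: |R|=0.44906 <1
  x=-1.533: |R|=0.09369 <1
  x=-1.519: |R|=0.09630 <1
  x=-4.067: |R|=1.34380 >1
  x=-3.782: |R|=1.03227 >1
So |R|<1 on (-3.7500, 0).

(-3.7500,0); λ=-6 ⇒ h* = (15/4)/6 = 0.6250.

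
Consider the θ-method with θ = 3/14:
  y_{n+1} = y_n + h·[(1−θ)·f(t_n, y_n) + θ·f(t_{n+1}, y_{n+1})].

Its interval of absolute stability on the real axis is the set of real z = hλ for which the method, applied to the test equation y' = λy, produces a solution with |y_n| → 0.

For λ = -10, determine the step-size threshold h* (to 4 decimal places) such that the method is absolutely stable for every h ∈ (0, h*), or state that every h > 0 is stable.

With y'=λy (z=hλ):
  y_{n+1} = y_n + z·[11/14·y_n + 3/14·y_{n+1}] ⇒ (1 − 3/14z)y_{n+1} = (1 + 11/14z)y_n
  ⇒ R(z) = (1 + 11/14z)/(1 − 3/14z).

Find x<0 with |R(x)|<1.
x=-0.57: |R|=0.4920
R=−1: 1+11/14x = −1+3/14x ⇒ -4/7x=2 ⇒ x=2/(-4/7)=-3.5000
Confirm numerically:
  x=-2.457: |R|=0.60956 <1
  x=-2.252: |R|=0.51898 <1
  x=-2.162: |R|=0.47750 <1
  x=-3.955: |R|=1.14073 >1
  x=-3.548: |R|=1.01558 >1
Interval (-3.5000, 0).

(-3.5000,0); λ=-10 ⇒ h* = (7/2)/10 = 0.3500.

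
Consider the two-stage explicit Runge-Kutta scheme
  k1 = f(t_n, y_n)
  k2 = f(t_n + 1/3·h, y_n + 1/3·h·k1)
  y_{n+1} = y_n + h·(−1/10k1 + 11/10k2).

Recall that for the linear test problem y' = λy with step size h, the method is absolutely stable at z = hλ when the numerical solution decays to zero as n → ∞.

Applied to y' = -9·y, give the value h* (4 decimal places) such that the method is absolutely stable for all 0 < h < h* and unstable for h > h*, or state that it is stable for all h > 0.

(-2.7273,0); λ=-9 ⇒ h* = (30/11)/9 = 0.3030.

Set f=λy, z=hλ:
  k1=λy_n ⇒ h·k1=z·y_n;  k2=λ(1+1/3z)y_n ⇒ h·k2=z(1+1/3z)y_n
  y_{n+1}/y_n = 1 − 1/10z + 11/10z(1+1/3z) = 1 + z + 11/30z²
  ⇒ R(z) = 1 + z + 11/30z².

Need |R(x)|<1, x<0.
x=-1.52: |R|=0.3271
R=1: x+11/30x²=0 ⇒ x=−30/11=-2.7273; min R=1−1/(4·11/30)=0.3182>−1
Confirm numerically:
  x=-2.319: |R|=0.65285 <1
  x=-1.709: |R|=0.36192 <1
  x=-1.546: |R|=0.33038 <1
  x=-3.282: |R|=1.66756 >1
  x=-3.274: |R|=1.65633 >1
  x=-3.249: |R|=1.62153 >1
Interval (-2.7273, 0).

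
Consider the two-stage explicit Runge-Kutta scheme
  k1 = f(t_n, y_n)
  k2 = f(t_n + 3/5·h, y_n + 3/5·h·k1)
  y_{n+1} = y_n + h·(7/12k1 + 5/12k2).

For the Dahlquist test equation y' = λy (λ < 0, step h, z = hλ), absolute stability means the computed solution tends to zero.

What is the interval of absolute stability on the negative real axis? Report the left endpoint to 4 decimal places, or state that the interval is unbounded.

With y'=λy (z=hλ):
  k1=λy_n ⇒ h·k1=z·y_n;  k2=λ(1+3/5z)y_n ⇒ h·k2=z(1+3/5z)y_n
  y_{n+1}/y_n = 1 + 7/12z + 5/12z(1+3/5z) = 1 + z + 1/4z²
  Hence R(z) = 1 + z + 1/4z².

Need |R(x)|<1, x<0.
x=-1.71: |R|=0.0210
R=1: x+1/4x²=0 ⇒ x=−4=-4.0000; min R=1−1/(4·1/4)=0.0000>−1
Confirm numerically:
  x=-3.964: |R|=0.96432 <1
  x=-3.701: |R|=0.72335 <1
  x=-2.612: |R|=0.09364 <1
  x=-2.038: |R|=0.00036 <1
  x=-4.541: |R|=1.61417 >1
  x=-4.406: |R|=1.44721 >1
  x=-4.245: |R|=1.26001 >1
So |R|<1 on (-4.0000, 0).

z∈(-4.0000,0).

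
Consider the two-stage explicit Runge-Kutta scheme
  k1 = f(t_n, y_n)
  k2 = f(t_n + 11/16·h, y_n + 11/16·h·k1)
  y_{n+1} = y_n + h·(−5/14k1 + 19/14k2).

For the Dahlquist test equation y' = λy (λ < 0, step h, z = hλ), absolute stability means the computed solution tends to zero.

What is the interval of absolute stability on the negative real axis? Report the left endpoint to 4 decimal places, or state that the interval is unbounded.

With y'=λy (z=hλ):
  k1=λy_n ⇒ h·k1=z·y_n;  k2=λ(1+11/16z)y_n ⇒ h·k2=z(1+11/16z)y_n
  y_{n+1}/y_n = 1 − 5/14z + 19/14z(1+11/16z) = 1 + z + 209/224z²
  so R(z) = 1 + z + 209/224z².

Find x<0 with |R(x)|<1.
x=-0.99: |R|=0.9245
R=1: x+209/224x²=0 ⇒ x=−224/209=-1.0718; min R=1−1/(4·209/224)=0.7321>−1
Confirm numerically:
  x=-0.952: |R|=0.89361 <1
  x=-0.766: |R|=0.78146 <1
  x=-0.696: |R|=0.75598 <1
  x=-0.501: |R|=0.73319 <1
  x=-1.616: |R|=1.82058 >1
  x=-1.185: |R|=1.12519 >1
  x=-1.183: |R|=1.12277 >1
Stable set (-1.0718, 0).

(-1.0718, 0).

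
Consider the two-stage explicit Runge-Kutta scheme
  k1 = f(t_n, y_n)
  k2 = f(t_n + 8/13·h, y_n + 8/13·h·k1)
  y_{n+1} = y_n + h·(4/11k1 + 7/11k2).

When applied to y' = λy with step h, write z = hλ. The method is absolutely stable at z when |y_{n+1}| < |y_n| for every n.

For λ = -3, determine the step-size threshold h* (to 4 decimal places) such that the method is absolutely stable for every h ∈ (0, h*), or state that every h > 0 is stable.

(-2.5536,0); λ=-3 ⇒ h* = (143/56)/3 = 0.8512.

Set f=λy, z=hλ:
  k1=λy_n ⇒ h·k1=z·y_n;  k2=λ(1+8/13z)y_n ⇒ h·k2=z(1+8/13z)y_n
  y_{n+1}/y_n = 1 + 4/11z + 7/11z(1+8/13z) = 1 + z + 56/143z²
  ⇒ R(z) = 1 + z + 56/143z².

Find x<0 with |R(x)|<1.
x=-1.6: |R|=0.4025
R=1: x+56/143x²=0 ⇒ x=−143/56=-2.5536; min R=1−1/(4·56/143)=0.3616>−1
Confirm numerically:
  x=-2.025: |R|=0.58084 <1
  x=-1.475: |R|=0.37699 <1
  x=-1.320: |R|=0.36234 <1
  x=-3.002: |R|=1.52718 >1
  x=-2.863: |R|=1.34692 >1
  x=-2.641: |R|=1.09042 >1
So |R|<1 on (-2.5536, 0).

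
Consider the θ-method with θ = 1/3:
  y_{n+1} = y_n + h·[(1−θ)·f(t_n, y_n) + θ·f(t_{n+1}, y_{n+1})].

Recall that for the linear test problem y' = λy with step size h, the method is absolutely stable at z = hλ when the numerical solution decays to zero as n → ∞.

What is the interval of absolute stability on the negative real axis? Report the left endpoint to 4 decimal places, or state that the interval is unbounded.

z∈(-6.0000,0).

Set f=λy, z=hλ:
  y_{n+1} = y_n + z·[2/3·y_n + 1/3·y_{n+1}] ⇒ (1 − 1/3z)y_{n+1} = (1 + 2/3z)y_n
  Hence R(z) = (1 + 2/3z)/(1 − 1/3z).

Boundary: |R(x)|=1, x<0.
x=-0.41: |R|=0.6393
R=−1: 1+2/3x = −1+1/3x ⇒ -1/3x=2 ⇒ x=2/(-1/3)=-6.0000
Confirm numerically:
  x=-5.719: |R|=0.96777 <1
  x=-5.658: |R|=0.96050 <1
  x=-3.937: |R|=0.70261 <1
  x=-2.549: |R|=0.37809 <1
  x=-6.426: |R|=1.04519 >1
  x=-6.394: |R|=1.04194 >1
Stable set (-6.0000, 0).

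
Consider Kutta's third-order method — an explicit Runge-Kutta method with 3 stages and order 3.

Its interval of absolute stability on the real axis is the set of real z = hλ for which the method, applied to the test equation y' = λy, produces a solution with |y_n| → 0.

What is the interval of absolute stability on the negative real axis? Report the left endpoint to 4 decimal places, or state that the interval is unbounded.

(-2.5127, 0).

With y'=λy (z=hλ):
  order 3, 3-stage ⇒ R(z)=1+z+z^2/2+z^3/6
  (e.g. R(-0.83)=0.41915, |R|=0.41915)

Boundary: |R(x)|=1, x<0.
x=-0.83: |R|=0.4192
|R(-2.8)|=1.5387 |R(-1.71)|=0.0813 |R(-0.86)|=0.4038
Bisect:
  x_lo=-3.3343 |R|=2.9536  x_hi=-0.3954 |R|=0.6725
  mid=-1.86482 |R|=0.20688 →hi
  mid=-2.59954 |R|=1.14852 →lo
  mid=-2.23218 |R|=0.59456 →hi
  mid=-2.41586 |R|=0.84766 →hi
  mid=-2.50770 |R|=0.99173 →hi
  mid=-2.55362 |R|=1.06849 →lo
  mid=-2.53066 |R|=1.02971 →lo
  mid=-2.51918 |R|=1.01062 →lo
  mid=-2.51344 |R|=1.00115 →lo
  ...
  [-2.51291,-2.51273] ⇒ x*=-2.5127
Interval (-2.5127, 0).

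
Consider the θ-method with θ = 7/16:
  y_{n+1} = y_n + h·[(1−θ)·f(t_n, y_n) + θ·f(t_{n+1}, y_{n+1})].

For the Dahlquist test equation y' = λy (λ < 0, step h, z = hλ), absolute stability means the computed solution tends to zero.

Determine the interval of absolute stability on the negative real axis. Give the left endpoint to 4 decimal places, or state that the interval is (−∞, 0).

z∈(-16.0000,0).

On y'=λy, z=hλ:
  y_{n+1} = y_n + z·[9/16·y_n + 7/16·y_{n+1}] ⇒ (1 − 7/16z)y_{n+1} = (1 + 9/16z)y_n
  so R(z) = (1 + 9/16z)/(1 − 7/16z).

Boundary: |R(x)|=1, x<0.
x=-0.73: |R|=0.4467
R=−1: 1+9/16x = −1+7/16x ⇒ -1/8x=2 ⇒ x=2/(-1/8)=-16.0000
Confirm numerically:
  x=-9.958: |R|=0.85901 <1
  x=-7.861: |R|=0.77082 <1
  x=-7.417: |R|=0.74726 <1
  x=-16.529: |R|=1.00803 >1
  x=-16.164: |R|=1.00254 >1
  x=-16.062: |R|=1.00097 >1
Stable set (-16.0000, 0).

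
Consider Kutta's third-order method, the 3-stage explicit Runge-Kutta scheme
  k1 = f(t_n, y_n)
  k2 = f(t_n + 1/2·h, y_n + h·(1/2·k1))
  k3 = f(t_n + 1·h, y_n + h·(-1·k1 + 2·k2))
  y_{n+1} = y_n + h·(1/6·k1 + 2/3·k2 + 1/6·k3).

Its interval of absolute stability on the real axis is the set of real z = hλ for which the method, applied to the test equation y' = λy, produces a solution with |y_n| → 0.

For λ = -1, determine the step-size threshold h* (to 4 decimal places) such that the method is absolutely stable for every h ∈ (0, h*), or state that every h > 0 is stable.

With y'=λy (z=hλ):
  order 3, 3-stage ⇒ R(z)=1+z+z^2/2+z^3/6
  (e.g. R(-0.92)=0.37342, |R|=0.37342)

Find x<0 with |R(x)|<1.
x=-0.92: |R|=0.3734
|R(-2.84)|=1.6249 |R(-2.16)|=0.5068 |R(-1.49)|=0.0687
Bisect:
  x_lo=-3.3903 |R|=3.1381  x_hi=-0.2213 |R|=0.8014
  mid=-1.80580 |R|=0.15677 →hi
  mid=-2.59806 |R|=1.14588 →lo
  mid=-2.20193 |R|=0.55702 →hi
  mid=-2.40000 |R|=0.82399 →hi
  mid=-2.49903 |R|=0.97759 →hi
  mid=-2.54854 |R|=1.05984 →lo
  mid=-2.52379 |R|=1.01825 →lo
  mid=-2.51141 |R|=0.99780 →hi
  mid=-2.51760 |R|=1.00799 →lo
  mid=-2.51450 |R|=1.00289 →lo
  ...
  [-2.51276,-2.51257] ⇒ x*=-2.5127
So |R|<1 on (-2.5127, 0).

(-2.5127,0); λ=-1 ⇒ h* = 2.5127.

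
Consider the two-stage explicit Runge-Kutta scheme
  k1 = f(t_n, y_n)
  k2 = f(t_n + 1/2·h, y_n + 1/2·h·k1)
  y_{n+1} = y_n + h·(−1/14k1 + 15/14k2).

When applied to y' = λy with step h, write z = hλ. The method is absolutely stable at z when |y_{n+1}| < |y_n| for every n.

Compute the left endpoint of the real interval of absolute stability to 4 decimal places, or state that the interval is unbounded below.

z* = -1.8667.

On y'=λy, z=hλ:
  k1=λy_n ⇒ h·k1=z·y_n;  k2=λ(1+1/2z)y_n ⇒ h·k2=z(1+1/2z)y_n
  y_{n+1}/y_n = 1 − 1/14z + 15/14z(1+1/2z) = 1 + z + 15/28z²
  Hence R(z) = 1 + z + 15/28z².

Boundary: |R(x)|=1, x<0.
x=-0.79: |R|=0.5443
R=1: x+15/28x²=0 ⇒ x=−28/15=-1.8667; min R=1−1/(4·15/28)=0.5333>−1
Confirm numerically:
  x=-1.760: |R|=0.89943 <1
  x=-1.402: |R|=0.65100 <1
  x=-1.193: |R|=0.56945 <1
  x=-0.792: |R|=0.54403 <1
  x=-2.415: |R|=1.70941 >1
  x=-2.326: |R|=1.57236 >1
  x=-2.203: |R|=1.39693 >1
So |R|<1 on (-1.8667, 0).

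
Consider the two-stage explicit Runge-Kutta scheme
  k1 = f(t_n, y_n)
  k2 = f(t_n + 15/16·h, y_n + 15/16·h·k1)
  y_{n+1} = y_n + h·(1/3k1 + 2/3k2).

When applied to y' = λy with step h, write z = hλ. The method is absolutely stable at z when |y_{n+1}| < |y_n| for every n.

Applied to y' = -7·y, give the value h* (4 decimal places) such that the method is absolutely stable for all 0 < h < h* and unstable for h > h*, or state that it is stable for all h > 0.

Test eqn y'=λy, z=hλ:
  k1=λy_n ⇒ h·k1=z·y_n;  k2=λ(1+15/16z)y_n ⇒ h·k2=z(1+15/16z)y_n
  y_{n+1}/y_n = 1 + 1/3z + 2/3z(1+15/16z) = 1 + z + 5/8z²
  Hence R(z) = 1 + z + 5/8z².

Boundary: |R(x)|=1, x<0.
x=-1.31: |R|=0.7626
R=1: x+5/8x²=0 ⇒ x=−8/5=-1.6000; min R=1−1/(4·5/8)=0.6000>−1
Confirm numerically:
  x=-1.553: |R|=0.95438 <1
  x=-1.144: |R|=0.67396 <1
  x=-1.110: |R|=0.66006 <1
  x=-1.090: |R|=0.65256 <1
  x=-2.077: |R|=1.61921 >1
  x=-1.896: |R|=1.35076 >1
  x=-1.669: |R|=1.07198 >1
Stable set (-1.6000, 0).

(-1.6000,0); λ=-7 ⇒ h* = (8/5)/7 = 0.2286.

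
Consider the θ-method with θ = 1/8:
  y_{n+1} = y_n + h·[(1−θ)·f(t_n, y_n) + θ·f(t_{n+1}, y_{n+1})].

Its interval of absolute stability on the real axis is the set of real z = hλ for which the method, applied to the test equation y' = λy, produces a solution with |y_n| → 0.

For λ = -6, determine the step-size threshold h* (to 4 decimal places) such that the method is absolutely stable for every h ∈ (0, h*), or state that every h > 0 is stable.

With y'=λy (z=hλ):
  y_{n+1} = y_n + z·[7/8·y_n + 1/8·y_{n+1}] ⇒ (1 − 1/8z)y_{n+1} = (1 + 7/8z)y_n
  ⇒ R(z) = (1 + 7/8z)/(1 − 1/8z).

Find x<0 with |R(x)|<1.
x=-1.23: |R|=0.0661
R=−1: 1+7/8x = −1+1/8x ⇒ -3/4x=2 ⇒ x=2/(-3/4)=-2.6667
Confirm numerically:
  x=-2.463: |R|=0.88321 <1
  x=-2.350: |R|=0.81643 <1
  x=-2.133: |R|=0.68400 <1
  x=-3.148: |R|=1.25906 >1
  x=-3.144: |R|=1.25700 >1
  x=-2.817: |R|=1.08339 >1
Stable set (-2.6667, 0).

(-2.6667,0); λ=-6 ⇒ h* = (8/3)/6 = 0.4444.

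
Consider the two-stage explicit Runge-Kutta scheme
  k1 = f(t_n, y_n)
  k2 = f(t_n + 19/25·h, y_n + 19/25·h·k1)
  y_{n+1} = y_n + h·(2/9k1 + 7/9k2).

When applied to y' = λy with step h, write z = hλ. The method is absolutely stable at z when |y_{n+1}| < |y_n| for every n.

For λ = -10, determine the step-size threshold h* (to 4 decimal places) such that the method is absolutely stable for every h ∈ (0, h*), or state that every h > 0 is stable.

(-1.6917,0); λ=-10 ⇒ h* = (225/133)/10 = 0.1692.

On y'=λy, z=hλ:
  k1=λy_n ⇒ h·k1=z·y_n;  k2=λ(1+19/25z)y_n ⇒ h·k2=z(1+19/25z)y_n
  y_{n+1}/y_n = 1 + 2/9z + 7/9z(1+19/25z) = 1 + z + 133/225z²
  Hence R(z) = 1 + z + 133/225z².

Solve |R(x)|<1 on ℝ⁻.
x=-0.71: |R|=0.5880
R=1: x+133/225x²=0 ⇒ x=−225/133=-1.6917; min R=1−1/(4·133/225)=0.5771>−1
Confirm numerically:
  x=-1.316: |R|=0.70772 <1
  x=-1.217: |R|=0.65849 <1
  x=-1.005: |R|=0.59204 <1
  x=-0.758: |R|=0.58163 <1
  x=-2.248: |R|=1.73918 >1
  x=-2.206: |R|=1.67060 >1
  x=-1.906: |R|=1.24141 >1
Interval (-1.6917, 0).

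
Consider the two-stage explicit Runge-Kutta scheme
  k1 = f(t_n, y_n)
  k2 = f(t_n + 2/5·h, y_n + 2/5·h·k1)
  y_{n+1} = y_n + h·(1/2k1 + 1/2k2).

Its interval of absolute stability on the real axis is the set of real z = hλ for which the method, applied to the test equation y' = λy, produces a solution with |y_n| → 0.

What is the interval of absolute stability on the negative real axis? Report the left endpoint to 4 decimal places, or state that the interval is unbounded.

z∈(-5.0000,0).

Set f=λy, z=hλ:
  k1=λy_n ⇒ h·k1=z·y_n;  k2=λ(1+2/5z)y_n ⇒ h·k2=z(1+2/5z)y_n
  y_{n+1}/y_n = 1 + 1/2z + 1/2z(1+2/5z) = 1 + z + 1/5z²
  R(z) = 1 + z + 1/5z².

Boundary: |R(x)|=1, x<0.
x=-0.43: |R|=0.6070
R=1: x+1/5x²=0 ⇒ x=−5=-5.0000; min R=1−1/(4·1/5)=-0.2500>−1
Confirm numerically:
  x=-3.167: |R|=0.16102 <1
  x=-3.003: |R|=0.19940 <1
  x=-2.308: |R|=0.24263 <1
  x=-5.590: |R|=1.65962 >1
  x=-5.479: |R|=1.52489 >1
  x=-5.475: |R|=1.52012 >1
So |R|<1 on (-5.0000, 0).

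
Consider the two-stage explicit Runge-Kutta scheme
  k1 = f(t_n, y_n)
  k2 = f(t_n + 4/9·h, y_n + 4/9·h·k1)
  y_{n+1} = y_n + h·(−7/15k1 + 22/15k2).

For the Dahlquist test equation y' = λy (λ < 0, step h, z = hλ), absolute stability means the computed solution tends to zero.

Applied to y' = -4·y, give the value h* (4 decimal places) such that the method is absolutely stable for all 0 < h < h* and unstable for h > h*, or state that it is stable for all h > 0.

With y'=λy (z=hλ):
  k1=λy_n ⇒ h·k1=z·y_n;  k2=λ(1+4/9z)y_n ⇒ h·k2=z(1+4/9z)y_n
  y_{n+1}/y_n = 1 − 7/15z + 22/15z(1+4/9z) = 1 + z + 88/135z²
  R(z) = 1 + z + 88/135z².

Find x<0 with |R(x)|<1.
x=-1.15: |R|=0.7121
R=1: x+88/135x²=0 ⇒ x=−135/88=-1.5341; min R=1−1/(4·88/135)=0.6165>−1
Confirm numerically:
  x=-1.463: |R|=0.93220 <1
  x=-0.961: |R|=0.64100 <1
  x=-0.687: |R|=0.62065 <1
  x=-0.659: |R|=0.62409 <1
  x=-2.096: |R|=1.76773 >1
  x=-1.973: |R|=1.56448 >1
Interval (-1.5341, 0).

(-1.5341,0); λ=-4 ⇒ h* = (135/88)/4 = 0.3835.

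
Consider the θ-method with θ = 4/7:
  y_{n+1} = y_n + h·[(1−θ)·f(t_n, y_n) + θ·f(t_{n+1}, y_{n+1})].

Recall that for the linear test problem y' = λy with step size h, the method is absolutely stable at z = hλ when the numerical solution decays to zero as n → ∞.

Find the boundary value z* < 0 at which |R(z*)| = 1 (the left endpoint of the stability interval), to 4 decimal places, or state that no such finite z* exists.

interval (−∞, 0).

On y'=λy, z=hλ:
  y_{n+1} = y_n + z·[3/7·y_n + 4/7·y_{n+1}] ⇒ (1 − 4/7z)y_{n+1} = (1 + 3/7z)y_n
  R(z) = (1 + 3/7z)/(1 − 4/7z).

Need |R(x)|<1, x<0.
x=-1.17: |R|=0.2988
x=-2: |R|=0.0667
x=-10: |R|=0.4894
x=-100: |R|=0.7199
θ=4/7≥1/2 ⇒ |1+3/7x|<|1−4/7x| ∀x<0 ⇒ stable on all of ℝ⁻.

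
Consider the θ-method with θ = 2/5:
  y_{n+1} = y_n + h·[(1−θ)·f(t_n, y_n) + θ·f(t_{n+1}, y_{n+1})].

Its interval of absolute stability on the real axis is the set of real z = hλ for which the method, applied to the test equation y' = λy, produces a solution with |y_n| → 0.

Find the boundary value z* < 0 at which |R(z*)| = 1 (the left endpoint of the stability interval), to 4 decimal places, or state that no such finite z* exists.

With y'=λy (z=hλ):
  y_{n+1} = y_n + z·[3/5·y_n + 2/5·y_{n+1}] ⇒ (1 − 2/5z)y_{n+1} = (1 + 3/5z)y_n
  ⇒ R(z) = (1 + 3/5z)/(1 − 2/5z).

Boundary: |R(x)|=1, x<0.
x=-1.58: |R|=0.0319
R=−1: 1+3/5x = −1+2/5x ⇒ -1/5x=2 ⇒ x=2/(-1/5)=-10.0000
Confirm numerically:
  x=-8.108: |R|=0.91082 <1
  x=-6.581: |R|=0.81175 <1
  x=-4.405: |R|=0.59486 <1
  x=-10.479: |R|=1.01845 >1
  x=-10.137: |R|=1.00542 >1
  x=-10.116: |R|=1.00460 >1
Stable set (-10.0000, 0).

left endpoint -10.0000.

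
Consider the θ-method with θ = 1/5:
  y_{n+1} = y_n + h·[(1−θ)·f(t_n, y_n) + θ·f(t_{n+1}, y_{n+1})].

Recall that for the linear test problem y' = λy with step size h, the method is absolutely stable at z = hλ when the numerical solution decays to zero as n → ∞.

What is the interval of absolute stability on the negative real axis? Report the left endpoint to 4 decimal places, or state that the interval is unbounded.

(-3.3333, 0).

With y'=λy (z=hλ):
  y_{n+1} = y_n + z·[4/5·y_n + 1/5·y_{n+1}] ⇒ (1 − 1/5z)y_{n+1} = (1 + 4/5z)y_n
  Hence R(z) = (1 + 4/5z)/(1 − 1/5z).

Need |R(x)|<1, x<0.
x=-1.33: |R|=0.0506
R=−1: 1+4/5x = −1+1/5x ⇒ -3/5x=2 ⇒ x=2/(-3/5)=-3.3333
Confirm numerically:
  x=-2.576: |R|=0.70011 <1
  x=-2.280: |R|=0.56593 <1
  x=-2.131: |R|=0.49418 <1
  x=-1.965: |R|=0.41062 <1
  x=-3.627: |R|=1.10212 >1
  x=-3.557: |R|=1.07842 >1
So |R|<1 on (-3.3333, 0).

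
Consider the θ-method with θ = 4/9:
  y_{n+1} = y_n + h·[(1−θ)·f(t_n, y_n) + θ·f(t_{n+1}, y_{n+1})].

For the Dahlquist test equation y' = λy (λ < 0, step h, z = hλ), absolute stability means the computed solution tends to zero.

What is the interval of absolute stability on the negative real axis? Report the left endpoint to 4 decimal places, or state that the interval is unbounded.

On y'=λy, z=hλ:
  y_{n+1} = y_n + z·[5/9·y_n + 4/9·y_{n+1}] ⇒ (1 − 4/9z)y_{n+1} = (1 + 5/9z)y_n
  Hence R(z) = (1 + 5/9z)/(1 − 4/9z).

Boundary: |R(x)|=1, x<0.
x=-0.95: |R|=0.3320
R=−1: 1+5/9x = −1+4/9x ⇒ -1/9x=2 ⇒ x=2/(-1/9)=-18.0000
Confirm numerically:
  x=-16.739: |R|=0.98340 <1
  x=-16.349: |R|=0.97781 <1
  x=-11.838: |R|=0.89065 <1
  x=-11.702: |R|=0.88715 <1
  x=-18.415: |R|=1.00502 >1
  x=-18.165: |R|=1.00202 >1
Stable set (-18.0000, 0).

z∈(-18.0000,0).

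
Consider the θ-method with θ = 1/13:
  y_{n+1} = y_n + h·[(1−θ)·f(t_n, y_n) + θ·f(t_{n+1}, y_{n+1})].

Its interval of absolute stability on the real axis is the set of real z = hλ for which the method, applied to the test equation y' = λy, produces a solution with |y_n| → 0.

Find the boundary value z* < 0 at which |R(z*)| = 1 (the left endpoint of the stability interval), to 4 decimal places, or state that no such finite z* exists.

z* = -2.3636.

On y'=λy, z=hλ:
  y_{n+1} = y_n + z·[12/13·y_n + 1/13·y_{n+1}] ⇒ (1 − 1/13z)y_{n+1} = (1 + 12/13z)y_n
  ⇒ R(z) = (1 + 12/13z)/(1 − 1/13z).

Boundary: |R(x)|=1, x<0.
x=-1.3: |R|=0.1818
R=−1: 1+12/13x = −1+1/13x ⇒ -11/13x=2 ⇒ x=2/(-11/13)=-2.3636
Confirm numerically:
  x=-1.499: |R|=0.34402 <1
  x=-1.464: |R|=0.31582 <1
  x=-1.313: |R|=0.19255 <1
  x=-2.734: |R|=1.25893 >1
  x=-2.727: |R|=1.25415 >1
  x=-2.726: |R|=1.25347 >1
Stable set (-2.3636, 0).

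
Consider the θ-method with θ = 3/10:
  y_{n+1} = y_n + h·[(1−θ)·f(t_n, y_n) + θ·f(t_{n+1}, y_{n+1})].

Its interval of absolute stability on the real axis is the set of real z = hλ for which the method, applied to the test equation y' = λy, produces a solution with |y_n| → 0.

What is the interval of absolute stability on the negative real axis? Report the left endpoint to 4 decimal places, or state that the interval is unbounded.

(-5.0000, 0).

On y'=λy, z=hλ:
  y_{n+1} = y_n + z·[7/10·y_n + 3/10·y_{n+1}] ⇒ (1 − 3/10z)y_{n+1} = (1 + 7/10z)y_n
  Hence R(z) = (1 + 7/10z)/(1 − 3/10z).

Need |R(x)|<1, x<0.
x=-1.79: |R|=0.1646
R=−1: 1+7/10x = −1+3/10x ⇒ -2/5x=2 ⇒ x=2/(-2/5)=-5.0000
Confirm numerically:
  x=-4.675: |R|=0.94589 <1
  x=-4.648: |R|=0.94120 <1
  x=-2.962: |R|=0.56836 <1
  x=-5.548: |R|=1.08227 >1
  x=-5.207: |R|=1.03232 >1
  x=-5.181: |R|=1.02834 >1
Stable set (-5.0000, 0).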